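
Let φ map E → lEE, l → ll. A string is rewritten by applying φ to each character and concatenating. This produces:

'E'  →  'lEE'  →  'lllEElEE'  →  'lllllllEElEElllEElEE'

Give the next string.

Rewriting the 20 symbols of lllllllEElEElllEElEE one by one yields ll ll ll ll ll ll ll lEE lEE ll lEE lEE ll ll ll lEE lEE ll lEE lEE; concatenated:

lllllllllllllllEElEElllEElEElllllllEElEElllEElEE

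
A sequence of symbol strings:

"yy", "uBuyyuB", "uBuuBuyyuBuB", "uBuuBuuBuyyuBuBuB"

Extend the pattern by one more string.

s(k+1) = uBu·s(k)·uB, so each term gains uBu as a prefix and uB as a suffix.
One more step from uBuuBuuBuyyuBuBuB gives the answer.

uBuuBuuBuuBuyyuBuBuBuB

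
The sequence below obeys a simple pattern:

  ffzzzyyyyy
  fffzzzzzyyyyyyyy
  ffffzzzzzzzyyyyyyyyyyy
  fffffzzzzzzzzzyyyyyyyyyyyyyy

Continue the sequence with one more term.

The n-th term is n f's then 2n-1 z's then 3n-1 y's, where the shown terms are n = 2, 3, 4, 5.
Setting n = 6 gives 6, 11, 17 characters in each block.

ffffffzzzzzzzzzzzyyyyyyyyyyyyyyyyy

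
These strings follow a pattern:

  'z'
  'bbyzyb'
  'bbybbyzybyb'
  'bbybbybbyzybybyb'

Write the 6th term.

Each term wraps the previous one in bby on the left and yb on the right.
From bbybbybbyzybybyb, 2 further steps: bbybbybbyzybybyb → bbybbybbybbyzybybybyb → (answer).

bbybbybbybbybbyzybybybybyb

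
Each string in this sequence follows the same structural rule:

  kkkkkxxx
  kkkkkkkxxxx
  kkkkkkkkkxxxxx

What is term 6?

kkkkkkkkkkkkkkkxxxxxxxx

Reading off run lengths: k runs 5, 7, 9; x runs 3, 4, 5 — each is linear in n, where the shown terms are n = 2, 3, 4.
At n = 7 the blocks have lengths 15, 8.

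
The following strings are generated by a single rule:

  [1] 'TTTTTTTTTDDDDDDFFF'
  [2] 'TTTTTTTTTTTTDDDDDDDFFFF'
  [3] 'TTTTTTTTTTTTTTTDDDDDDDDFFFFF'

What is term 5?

Reading off run lengths: T runs 9, 12, 15; D runs 6, 7, 8; F runs 3, 4, 5 — each is linear in n, where the shown terms are n = 3, 4, 5.
At n = 7 the blocks have lengths 21, 10, 7.

TTTTTTTTTTTTTTTTTTTTTDDDDDDDDDDFFFFFFF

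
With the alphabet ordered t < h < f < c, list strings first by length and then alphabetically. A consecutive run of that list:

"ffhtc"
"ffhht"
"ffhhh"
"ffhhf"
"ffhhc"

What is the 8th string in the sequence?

Continuing the enumeration 3 steps past ffhhc: ffhhc → ffhft → ffhfh → (answer).

ffhff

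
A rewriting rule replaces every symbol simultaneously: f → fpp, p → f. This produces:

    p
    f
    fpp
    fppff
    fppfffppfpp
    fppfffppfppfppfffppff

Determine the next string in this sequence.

Replace each of the 21 characters of fppfffppfppfppfffppff in place — fpp f f fpp fpp fpp f f fpp f f fpp f f fpp fpp fpp f f fpp fpp — and concatenate.

fppfffppfppfppfffppfffppfffppfppfppfffppfpp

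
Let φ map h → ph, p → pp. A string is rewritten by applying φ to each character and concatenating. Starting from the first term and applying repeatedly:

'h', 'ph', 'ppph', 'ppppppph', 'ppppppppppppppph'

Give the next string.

ppppppppppppppppppppppppppppppph

Replace each of the 16 characters of ppppppppppppppph in place — pp pp pp pp pp pp pp pp pp pp pp pp pp pp pp ph — and concatenate.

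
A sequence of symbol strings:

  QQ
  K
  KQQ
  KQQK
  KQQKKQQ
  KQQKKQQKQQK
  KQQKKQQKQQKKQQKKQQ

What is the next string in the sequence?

Each term (from the third on) is the previous term followed by the one before it: term 3 = K·QQ = KQQ.
Continuing: KQQKKQQKQQKKQQKKQQ · KQQKKQQKQQK gives term 8.

KQQKKQQKQQKKQQKKQQKQQKKQQKQQK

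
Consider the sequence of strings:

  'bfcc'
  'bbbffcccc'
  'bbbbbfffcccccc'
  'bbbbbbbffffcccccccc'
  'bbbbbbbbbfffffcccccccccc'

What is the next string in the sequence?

Reading off run lengths: b runs 1, 3, 5, 7, 9; f runs 1, 2, 3, 4, 5; c runs 2, 4, 6, 8, 10 — each is linear in n (n = 1, 2, …).
Setting n = 6 gives 11, 6, 12 characters in each block.

bbbbbbbbbbbffffffcccccccccccc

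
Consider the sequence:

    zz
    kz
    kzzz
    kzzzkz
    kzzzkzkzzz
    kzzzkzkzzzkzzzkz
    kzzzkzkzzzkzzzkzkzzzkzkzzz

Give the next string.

kzzzkzkzzzkzzzkzkzzzkzkzzzkzzzkzkzzzkzzzkz

Each term (from the third on) is the previous term followed by the one before it: term 3 = kz·zz = kzzz.
The next term joins kzzzkzkzzzkzzzkzkzzzkzkzzz and kzzzkzkzzzkzzzkz.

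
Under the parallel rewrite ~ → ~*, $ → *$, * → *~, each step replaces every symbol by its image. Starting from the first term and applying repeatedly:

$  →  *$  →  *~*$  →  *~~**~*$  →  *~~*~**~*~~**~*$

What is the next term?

*~~*~**~~**~*~~**~~*~**~*~~**~*$

φ(*~~*~**~*~~**~*$) expands symbol-by-symbol to *~ ~* ~* *~ ~* *~ *~ ~* *~ ~* ~* *~ *~ ~* *~ *$; joining the 16 pieces gives the next term.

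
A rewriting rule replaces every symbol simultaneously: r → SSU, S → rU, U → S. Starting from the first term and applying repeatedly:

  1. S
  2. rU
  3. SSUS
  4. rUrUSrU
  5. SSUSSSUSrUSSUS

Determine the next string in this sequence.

rUrUSrUrUrUSrUSSUSrUrUSrU

φ(SSUSSSUSrUSSUS) expands symbol-by-symbol to rU rU S rU rU rU S rU SSU S rU rU S rU; joining the 14 pieces gives the next term.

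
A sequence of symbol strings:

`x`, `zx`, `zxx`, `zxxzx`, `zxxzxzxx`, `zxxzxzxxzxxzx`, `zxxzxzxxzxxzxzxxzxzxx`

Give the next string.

From term 3 onward, concatenate the last term with the second-to-last: zx·x = zxx, zxx·zx = zxxzx, …
Continuing: zxxzxzxxzxxzxzxxzxzxx · zxxzxzxxzxxzx gives term 8.

zxxzxzxxzxxzxzxxzxzxxzxxzxzxxzxxzx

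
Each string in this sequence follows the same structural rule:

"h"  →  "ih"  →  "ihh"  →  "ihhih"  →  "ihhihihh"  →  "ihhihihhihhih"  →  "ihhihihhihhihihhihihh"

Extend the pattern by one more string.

ihhihihhihhihihhihihhihhihihhihhih

Each term (from the third on) is the previous term followed by the one before it: term 3 = ih·h = ihh.
Continuing: ihhihihhihhihihhihihh · ihhihihhihhih gives term 8.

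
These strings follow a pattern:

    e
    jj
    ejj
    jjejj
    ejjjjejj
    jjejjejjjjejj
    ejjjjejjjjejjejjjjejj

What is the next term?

jjejjejjjjejjejjjjejjjjejjejjjjejj

This is a Fibonacci-style word recurrence s(k) = s(k−2)·s(k−1): e.g. e·jj = ejj.
The next term joins jjejjejjjjejj and ejjjjejjjjejjejjjjejj.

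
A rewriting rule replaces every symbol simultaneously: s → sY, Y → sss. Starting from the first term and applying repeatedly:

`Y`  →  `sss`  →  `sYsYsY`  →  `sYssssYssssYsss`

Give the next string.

Applying the rule to each of the 15 symbols of sYssssYssssYsss gives the pieces sY sss sY sY sY sY sss sY sY sY sY sss sY sY sY, which concatenate to the answer.

sYssssYsYsYsYssssYsYsYsYssssYsYsY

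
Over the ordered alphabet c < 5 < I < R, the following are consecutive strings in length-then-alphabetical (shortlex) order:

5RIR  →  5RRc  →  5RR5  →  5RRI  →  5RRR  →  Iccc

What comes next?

Icc5

Find the rightmost character of Iccc below R, bump it to the next letter, and reset everything to its right to c.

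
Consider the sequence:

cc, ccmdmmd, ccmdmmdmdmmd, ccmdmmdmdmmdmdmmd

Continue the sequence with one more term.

Each term is the previous one with mdmmd appended.
Applying this once more to ccmdmmdmdmmdmdmmd:

ccmdmmdmdmmdmdmmdmdmmd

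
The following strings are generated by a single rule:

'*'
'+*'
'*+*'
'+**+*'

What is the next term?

Each term (from the third on) is the two preceding terms concatenated in order: term 3 = *·+* = *+*.
The next term joins *+* and +**+*.

*+*+**+*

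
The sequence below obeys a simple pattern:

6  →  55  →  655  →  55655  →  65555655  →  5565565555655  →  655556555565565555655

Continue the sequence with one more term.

5565565555655655556555565565555655

From term 3 onward, concatenate the second-to-last term with the last: 6·55 = 655, 55·655 = 55655, …
The next term joins 5565565555655 and 655556555565565555655.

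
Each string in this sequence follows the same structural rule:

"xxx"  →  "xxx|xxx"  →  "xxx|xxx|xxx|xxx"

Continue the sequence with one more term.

Each string is two copies of the previous one joined by '|'.
So the next term is two copies of xxx|xxx|xxx|xxx with '|' between the halves.

xxx|xxx|xxx|xxx|xxx|xxx|xxx|xxx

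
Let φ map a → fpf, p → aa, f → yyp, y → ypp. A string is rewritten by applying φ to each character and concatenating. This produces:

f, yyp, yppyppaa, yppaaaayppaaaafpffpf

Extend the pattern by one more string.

yppaaaafpffpffpffpfyppaaaafpffpffpffpfyypaayypyypaayyp

φ(yppaaaayppaaaafpffpf) expands symbol-by-symbol to ypp aa aa fpf fpf fpf fpf ypp aa aa fpf fpf fpf fpf yyp aa yyp yyp aa yyp; joining the 20 pieces gives the next term.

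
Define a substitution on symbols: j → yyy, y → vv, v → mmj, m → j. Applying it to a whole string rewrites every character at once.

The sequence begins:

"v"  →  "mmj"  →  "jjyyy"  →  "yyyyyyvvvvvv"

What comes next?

vvvvvvvvvvvvmmjmmjmmjmmjmmjmmj

Apply φ to yyyyyyvvvvvv symbol by symbol: y→vv, y→vv, y→vv, y→vv, y→vv, y→vv, v→mmj, v→mmj, v→mmj, v→mmj, v→mmj, v→mmj; joined: vv vv vv vv vv vv mmj mmj mmj mmj mmj mmj.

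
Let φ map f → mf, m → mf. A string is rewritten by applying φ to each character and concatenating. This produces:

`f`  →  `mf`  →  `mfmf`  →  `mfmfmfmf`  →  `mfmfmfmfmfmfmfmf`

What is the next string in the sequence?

φ(mfmfmfmfmfmfmfmf) expands symbol-by-symbol to mf mf mf mf mf mf mf mf mf mf mf mf mf mf mf mf; joining the 16 pieces gives the next term.

mfmfmfmfmfmfmfmfmfmfmfmfmfmfmfmf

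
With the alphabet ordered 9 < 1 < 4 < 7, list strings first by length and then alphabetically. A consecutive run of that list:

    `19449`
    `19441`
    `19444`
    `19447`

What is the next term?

Find the rightmost character of 19447 below 7, bump it to the next letter, and reset everything to its right to 9.

19479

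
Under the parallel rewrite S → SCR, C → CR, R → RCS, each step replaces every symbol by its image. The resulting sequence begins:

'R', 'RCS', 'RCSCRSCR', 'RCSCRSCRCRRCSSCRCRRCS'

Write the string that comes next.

Replace each of the 21 characters of RCSCRSCRCRRCSSCRCRRCS in place — RCS CR SCR CR RCS SCR CR RCS CR RCS RCS CR SCR SCR CR RCS CR RCS RCS CR SCR — and concatenate.

RCSCRSCRCRRCSSCRCRRCSCRRCSRCSCRSCRSCRCRRCSCRRCSRCSCRSCR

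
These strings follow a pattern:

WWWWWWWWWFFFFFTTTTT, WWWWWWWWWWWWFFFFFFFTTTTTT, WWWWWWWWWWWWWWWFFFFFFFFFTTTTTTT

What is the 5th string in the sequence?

The n-th term is 3n+3 W's then 2n+1 F's then n+3 T's, where the shown terms are n = 2, 3, 4.
Setting n = 6 gives 21, 13, 9 characters in each block.

WWWWWWWWWWWWWWWWWWWWWFFFFFFFFFFFFFTTTTTTTTT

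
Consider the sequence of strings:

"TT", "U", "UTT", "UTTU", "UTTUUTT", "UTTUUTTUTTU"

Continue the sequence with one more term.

From term 3 onward, concatenate the last term with the second-to-last: U·TT = UTT, UTT·U = UTTU, …
So term 7 is UTTUUTTUTTU·UTTUUTT.

UTTUUTTUTTUUTTUUTT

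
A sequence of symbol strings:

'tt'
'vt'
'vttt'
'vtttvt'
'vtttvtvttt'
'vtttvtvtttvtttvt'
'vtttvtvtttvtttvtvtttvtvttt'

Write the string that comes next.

This is a Fibonacci-style word recurrence s(k) = s(k−1)·s(k−2): e.g. vt·tt = vttt.
Continuing: vtttvtvtttvtttvtvtttvtvttt · vtttvtvtttvtttvt gives term 8.

vtttvtvtttvtttvtvtttvtvtttvtttvtvtttvtttvt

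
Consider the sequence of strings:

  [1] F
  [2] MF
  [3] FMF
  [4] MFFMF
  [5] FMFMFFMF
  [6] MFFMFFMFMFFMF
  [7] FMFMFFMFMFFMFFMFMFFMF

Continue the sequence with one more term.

This is a Fibonacci-style word recurrence s(k) = s(k−2)·s(k−1): e.g. F·MF = FMF.
So term 8 is MFFMFFMFMFFMF·FMFMFFMFMFFMFFMFMFFMF.

MFFMFFMFMFFMFFMFMFFMFMFFMFFMFMFFMF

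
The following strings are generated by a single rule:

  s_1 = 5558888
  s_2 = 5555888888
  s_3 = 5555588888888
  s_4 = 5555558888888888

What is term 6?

Reading off run lengths: 5 runs 3, 4, 5, 6; 8 runs 4, 6, 8, 10 — each is linear in n (n = 1, 2, …).
For term 6, n = 6, so the run lengths are 8, 14.

5555555588888888888888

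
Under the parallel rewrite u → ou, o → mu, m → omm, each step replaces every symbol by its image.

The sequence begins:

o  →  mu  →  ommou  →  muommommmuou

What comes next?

ommoumuommommmuommommommoumuou

Expanding muommommmuou: m→omm, u→ou, o→mu, m→omm, m→omm, o→mu, m→omm, m→omm, m→omm, u→ou, o→mu, u→ou. Concatenated: omm ou mu omm omm mu omm omm omm ou mu ou.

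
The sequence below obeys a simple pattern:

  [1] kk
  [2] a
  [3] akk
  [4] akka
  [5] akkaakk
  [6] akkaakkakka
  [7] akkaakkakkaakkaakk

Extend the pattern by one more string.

Each term (from the third on) is the previous term followed by the one before it: term 3 = a·kk = akk.
The next term joins akkaakkakkaakkaakk and akkaakkakka.

akkaakkakkaakkaakkakkaakkakka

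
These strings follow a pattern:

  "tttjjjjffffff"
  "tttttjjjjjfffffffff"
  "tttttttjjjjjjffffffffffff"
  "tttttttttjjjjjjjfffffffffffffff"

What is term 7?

tttttttttttttttjjjjjjjjjjffffffffffffffffffffffff

Reading off run lengths: t runs 3, 5, 7, 9; j runs 4, 5, 6, 7; f runs 6, 9, 12, 15 — each is linear in n, where the shown terms are n = 2, 3, 4, 5.
At n = 8 the blocks have lengths 15, 10, 24.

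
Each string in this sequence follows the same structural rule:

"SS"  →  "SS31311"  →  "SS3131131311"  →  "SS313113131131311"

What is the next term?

SS31311313113131131311

Every step adds 31311 to the end: s(k+1) = s(k)·31311.
So the next term is SS313113131131311·31311.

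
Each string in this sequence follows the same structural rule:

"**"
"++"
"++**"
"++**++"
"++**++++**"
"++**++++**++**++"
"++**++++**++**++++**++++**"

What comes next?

++**++++**++**++++**++++**++**++++**++**++

This is a Fibonacci-style word recurrence s(k) = s(k−1)·s(k−2): e.g. ++·** = ++**.
The next term joins ++**++++**++**++++**++++** and ++**++++**++**++.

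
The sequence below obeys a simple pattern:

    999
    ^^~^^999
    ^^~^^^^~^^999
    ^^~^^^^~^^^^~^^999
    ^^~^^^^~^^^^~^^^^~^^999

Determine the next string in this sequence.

Each term is the previous one with ^^~^^ prepended.
Applying this once more to ^^~^^^^~^^^^~^^^^~^^999:

^^~^^^^~^^^^~^^^^~^^^^~^^999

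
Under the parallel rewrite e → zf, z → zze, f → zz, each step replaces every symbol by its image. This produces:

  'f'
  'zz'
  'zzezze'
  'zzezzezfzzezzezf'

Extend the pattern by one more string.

φ(zzezzezfzzezzezf) expands symbol-by-symbol to zze zze zf zze zze zf zze zz zze zze zf zze zze zf zze zz; joining the 16 pieces gives the next term.

zzezzezfzzezzezfzzezzzzezzezfzzezzezfzzezz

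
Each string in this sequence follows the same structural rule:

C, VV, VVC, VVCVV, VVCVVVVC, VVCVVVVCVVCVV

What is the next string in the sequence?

Each term (from the third on) is the previous term followed by the one before it: term 3 = VV·C = VVC.
The next term joins VVCVVVVCVVCVV and VVCVVVVC.

VVCVVVVCVVCVVVVCVVVVC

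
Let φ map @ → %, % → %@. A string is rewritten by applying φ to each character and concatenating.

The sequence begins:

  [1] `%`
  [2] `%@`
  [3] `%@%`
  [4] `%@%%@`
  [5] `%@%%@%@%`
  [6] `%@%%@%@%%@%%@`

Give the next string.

%@%%@%@%%@%%@%@%%@%@%

Replace each of the 13 characters of %@%%@%@%%@%%@ in place — %@ % %@ %@ % %@ % %@ %@ % %@ %@ % — and concatenate.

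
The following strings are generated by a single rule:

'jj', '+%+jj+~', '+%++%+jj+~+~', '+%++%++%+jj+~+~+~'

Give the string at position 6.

+%++%++%++%++%+jj+~+~+~+~+~

s(k+1) = +%+·s(k)·+~, so each term gains +%+ as a prefix and +~ as a suffix.
From +%++%++%+jj+~+~+~, 2 further steps: +%++%++%+jj+~+~+~ → +%++%++%++%+jj+~+~+~+~ → (answer).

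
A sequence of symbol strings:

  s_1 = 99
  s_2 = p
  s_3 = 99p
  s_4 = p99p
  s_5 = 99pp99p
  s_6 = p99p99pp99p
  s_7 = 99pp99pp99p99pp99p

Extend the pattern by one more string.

p99p99pp99p99pp99pp99p99pp99p

This is a Fibonacci-style word recurrence s(k) = s(k−2)·s(k−1): e.g. 99·p = 99p.
Continuing: p99p99pp99p · 99pp99pp99p99pp99p gives term 8.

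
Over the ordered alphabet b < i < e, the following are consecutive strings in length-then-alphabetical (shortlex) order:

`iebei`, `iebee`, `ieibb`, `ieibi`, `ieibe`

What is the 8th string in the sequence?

Stepping forward 3 times from ieibe: ieibe → ieiib → ieiii, then the target.

ieiie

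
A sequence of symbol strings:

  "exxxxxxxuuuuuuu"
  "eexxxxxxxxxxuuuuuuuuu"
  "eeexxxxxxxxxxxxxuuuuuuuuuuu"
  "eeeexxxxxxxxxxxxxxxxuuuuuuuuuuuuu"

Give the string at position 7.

eeeeeeexxxxxxxxxxxxxxxxxxxxxxxxxuuuuuuuuuuuuuuuuuuu

The n-th term is n-1 e's then 3n+1 x's then 2n+3 u's, where the shown terms are n = 2, 3, 4, 5.
Setting n = 8 gives 7, 25, 19 characters in each block.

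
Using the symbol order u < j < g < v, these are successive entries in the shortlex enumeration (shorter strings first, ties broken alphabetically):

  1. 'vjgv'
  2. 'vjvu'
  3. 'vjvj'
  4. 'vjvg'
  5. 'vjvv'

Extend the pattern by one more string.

vguu

Treat vjvv as a base-4 numeral over the given alphabet and add one, carrying through any trailing v's.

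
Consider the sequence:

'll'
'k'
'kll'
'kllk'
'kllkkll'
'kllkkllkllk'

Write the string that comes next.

kllkkllkllkkllkkll

Each term (from the third on) is the previous term followed by the one before it: term 3 = k·ll = kll.
The next term joins kllkkllkllk and kllkkll.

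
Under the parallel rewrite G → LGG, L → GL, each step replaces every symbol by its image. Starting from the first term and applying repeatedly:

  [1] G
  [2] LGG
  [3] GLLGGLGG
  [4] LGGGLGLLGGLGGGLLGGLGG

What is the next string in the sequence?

Applying the rule to each of the 21 symbols of LGGGLGLLGGLGGGLLGGLGG gives the pieces GL LGG LGG LGG GL LGG GL GL LGG LGG GL LGG LGG LGG GL GL LGG LGG GL LGG LGG, which concatenate to the answer.

GLLGGLGGLGGGLLGGGLGLLGGLGGGLLGGLGGLGGGLGLLGGLGGGLLGGLGG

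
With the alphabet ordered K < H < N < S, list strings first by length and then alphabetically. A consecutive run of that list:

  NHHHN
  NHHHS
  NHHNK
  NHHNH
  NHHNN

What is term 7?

NHHSK

Advancing 2 positions from NHHNN through NHHNN → NHHNS reaches term 7.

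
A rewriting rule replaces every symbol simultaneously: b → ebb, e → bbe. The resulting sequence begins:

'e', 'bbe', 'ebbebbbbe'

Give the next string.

Rewriting each symbol of ebbebbbbe: e→bbe, b→ebb, b→ebb, e→bbe, b→ebb, b→ebb, b→ebb, b→ebb, e→bbe, which concatenates to bbe ebb ebb bbe ebb ebb ebb ebb bbe.

bbeebbebbbbeebbebbebbebbbbe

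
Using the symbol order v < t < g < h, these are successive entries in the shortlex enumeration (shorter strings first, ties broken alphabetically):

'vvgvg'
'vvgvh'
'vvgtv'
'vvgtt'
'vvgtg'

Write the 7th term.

vvggv

Stepping forward 2 times from vvgtg: vvgtg → vvgth, then the target.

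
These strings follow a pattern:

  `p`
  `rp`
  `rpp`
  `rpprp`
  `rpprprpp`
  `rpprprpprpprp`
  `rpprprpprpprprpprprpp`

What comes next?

This is a Fibonacci-style word recurrence s(k) = s(k−1)·s(k−2): e.g. rp·p = rpp.
The next term joins rpprprpprpprprpprprpp and rpprprpprpprp.

rpprprpprpprprpprprpprpprprpprpprp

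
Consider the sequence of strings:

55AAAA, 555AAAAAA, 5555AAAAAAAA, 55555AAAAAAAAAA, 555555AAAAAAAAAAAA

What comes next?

5555555AAAAAAAAAAAAAA

Term n consists of n 5's, followed by 2n A's, where the shown terms are n = 2, 3, 4, 5, 6.
At n = 7 the blocks have lengths 7, 14.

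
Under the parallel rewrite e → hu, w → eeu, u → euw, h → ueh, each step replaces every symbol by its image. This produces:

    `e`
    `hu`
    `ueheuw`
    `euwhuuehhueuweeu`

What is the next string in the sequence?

hueuweeuueheuweuwhuuehueheuwhueuweeuhuhueuw

Replace each of the 16 characters of euwhuuehhueuweeu in place — hu euw eeu ueh euw euw hu ueh ueh euw hu euw eeu hu hu euw — and concatenate.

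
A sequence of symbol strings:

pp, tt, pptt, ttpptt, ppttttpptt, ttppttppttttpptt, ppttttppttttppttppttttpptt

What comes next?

ttppttppttttppttppttttppttttppttppttttpptt

From term 3 onward, concatenate the second-to-last term with the last: pp·tt = pptt, tt·pptt = ttpptt, …
The next term joins ttppttppttttpptt and ppttttppttttppttppttttpptt.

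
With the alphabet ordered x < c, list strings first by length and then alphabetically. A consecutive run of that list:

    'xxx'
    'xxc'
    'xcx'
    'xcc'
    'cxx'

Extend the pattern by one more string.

The successor of cxx increments the rightmost position that isn't already c and resets every position after it to x.

cxc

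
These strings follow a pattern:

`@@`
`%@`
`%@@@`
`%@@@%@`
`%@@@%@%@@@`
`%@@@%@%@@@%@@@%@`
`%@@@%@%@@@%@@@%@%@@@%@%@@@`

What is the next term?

From term 3 onward, concatenate the last term with the second-to-last: %@·@@ = %@@@, %@@@·%@ = %@@@%@, …
The next term joins %@@@%@%@@@%@@@%@%@@@%@%@@@ and %@@@%@%@@@%@@@%@.

%@@@%@%@@@%@@@%@%@@@%@%@@@%@@@%@%@@@%@@@%@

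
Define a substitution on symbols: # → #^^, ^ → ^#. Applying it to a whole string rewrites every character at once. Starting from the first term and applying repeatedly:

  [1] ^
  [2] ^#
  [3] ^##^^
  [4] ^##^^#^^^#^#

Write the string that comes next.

^##^^#^^^#^##^^^#^#^##^^^##^^

Expanding ^##^^#^^^#^#: ^→^#, #→#^^, #→#^^, ^→^#, ^→^#, #→#^^, ^→^#, ^→^#, ^→^#, #→#^^, ^→^#, #→#^^. Concatenated: ^# #^^ #^^ ^# ^# #^^ ^# ^# ^# #^^ ^# #^^.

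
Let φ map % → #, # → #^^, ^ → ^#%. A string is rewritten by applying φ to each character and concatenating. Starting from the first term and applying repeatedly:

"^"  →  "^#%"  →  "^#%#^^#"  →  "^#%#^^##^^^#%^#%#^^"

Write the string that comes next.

Applying the rule to each of the 19 symbols of ^#%#^^##^^^#%^#%#^^ gives the pieces ^#% #^^ # #^^ ^#% ^#% #^^ #^^ ^#% ^#% ^#% #^^ # ^#% #^^ # #^^ ^#% ^#%, which concatenate to the answer.

^#%#^^##^^^#%^#%#^^#^^^#%^#%^#%#^^#^#%#^^##^^^#%^#%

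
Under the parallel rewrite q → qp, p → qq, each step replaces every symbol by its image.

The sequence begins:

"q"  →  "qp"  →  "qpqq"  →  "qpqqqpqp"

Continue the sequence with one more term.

qpqqqpqpqpqqqpqq

Expanding qpqqqpqp: q→qp, p→qq, q→qp, q→qp, q→qp, p→qq, q→qp, p→qq. Concatenated: qp qq qp qp qp qq qp qq.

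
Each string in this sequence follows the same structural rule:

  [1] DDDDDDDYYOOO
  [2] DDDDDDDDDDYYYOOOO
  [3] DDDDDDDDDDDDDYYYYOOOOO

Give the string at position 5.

Each string has the form D^{3n+1} Y^{n} O^{n+1}, where the shown terms are n = 2, 3, 4.
At n = 6 the blocks have lengths 19, 6, 7.

DDDDDDDDDDDDDDDDDDDYYYYYYOOOOOOO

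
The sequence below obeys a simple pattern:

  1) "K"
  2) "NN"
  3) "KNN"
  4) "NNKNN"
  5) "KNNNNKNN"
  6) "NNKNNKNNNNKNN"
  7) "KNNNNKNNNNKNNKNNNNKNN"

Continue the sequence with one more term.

Each term (from the third on) is the two preceding terms concatenated in order: term 3 = K·NN = KNN.
The next term joins NNKNNKNNNNKNN and KNNNNKNNNNKNNKNNNNKNN.

NNKNNKNNNNKNNKNNNNKNNNNKNNKNNNNKNN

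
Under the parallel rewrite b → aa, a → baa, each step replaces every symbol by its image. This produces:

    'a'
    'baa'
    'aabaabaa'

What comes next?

baabaaaabaabaaaabaabaa

Apply φ to aabaabaa symbol by symbol: a→baa, a→baa, b→aa, a→baa, a→baa, b→aa, a→baa, a→baa; joined: baa baa aa baa baa aa baa baa.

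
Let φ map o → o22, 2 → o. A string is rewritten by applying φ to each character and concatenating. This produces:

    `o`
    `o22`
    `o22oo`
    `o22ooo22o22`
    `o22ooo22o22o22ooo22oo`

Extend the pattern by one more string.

o22ooo22o22o22ooo22ooo22ooo22o22o22ooo22o22

Applying the rule to each of the 21 symbols of o22ooo22o22o22ooo22oo gives the pieces o22 o o o22 o22 o22 o o o22 o o o22 o o o22 o22 o22 o o o22 o22, which concatenate to the answer.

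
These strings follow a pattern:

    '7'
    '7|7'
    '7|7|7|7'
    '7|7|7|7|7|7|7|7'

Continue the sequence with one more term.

Each string is two copies of the previous one joined by '|'.
One more doubling of 7|7|7|7|7|7|7|7 gives the answer.

7|7|7|7|7|7|7|7|7|7|7|7|7|7|7|7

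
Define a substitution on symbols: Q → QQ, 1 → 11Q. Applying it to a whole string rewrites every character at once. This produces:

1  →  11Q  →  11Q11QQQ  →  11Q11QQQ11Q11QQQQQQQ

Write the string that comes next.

φ(11Q11QQQ11Q11QQQQQQQ) expands symbol-by-symbol to 11Q 11Q QQ 11Q 11Q QQ QQ QQ 11Q 11Q QQ 11Q 11Q QQ QQ QQ QQ QQ QQ QQ; joining the 20 pieces gives the next term.

11Q11QQQ11Q11QQQQQQQ11Q11QQQ11Q11QQQQQQQQQQQQQQQ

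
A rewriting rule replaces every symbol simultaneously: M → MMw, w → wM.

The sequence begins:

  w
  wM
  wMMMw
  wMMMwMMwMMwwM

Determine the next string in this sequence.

wMMMwMMwMMwwMMMwMMwwMMMwMMwwMwMMMw

Replace each of the 13 characters of wMMMwMMwMMwwM in place — wM MMw MMw MMw wM MMw MMw wM MMw MMw wM wM MMw — and concatenate.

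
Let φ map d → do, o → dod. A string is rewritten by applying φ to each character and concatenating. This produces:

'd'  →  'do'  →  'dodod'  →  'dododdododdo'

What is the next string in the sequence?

Rewriting each symbol of dododdododdo: d→do, o→dod, d→do, o→dod, d→do, d→do, o→dod, d→do, o→dod, d→do, d→do, o→dod, which concatenates to do dod do dod do do dod do dod do do dod.

dododdododdodododdododdododod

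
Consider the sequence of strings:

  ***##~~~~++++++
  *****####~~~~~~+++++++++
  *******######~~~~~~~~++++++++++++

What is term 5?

***********##########~~~~~~~~~~~~++++++++++++++++++

The n-th term is 2n+1 *'s then 2n #'s then 2n+2 ~'s then 3n+3 +'s (n = 1, 2, …).
Setting n = 5 gives 11, 10, 12, 18 characters in each block.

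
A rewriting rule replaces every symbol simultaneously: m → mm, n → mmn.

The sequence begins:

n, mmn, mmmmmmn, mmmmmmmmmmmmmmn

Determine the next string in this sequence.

φ(mmmmmmmmmmmmmmn) expands symbol-by-symbol to mm mm mm mm mm mm mm mm mm mm mm mm mm mm mmn; joining the 15 pieces gives the next term.

mmmmmmmmmmmmmmmmmmmmmmmmmmmmmmn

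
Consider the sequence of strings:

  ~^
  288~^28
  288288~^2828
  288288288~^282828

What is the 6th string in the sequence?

s(k+1) = 288·s(k)·28, so each term gains 288 as a prefix and 28 as a suffix.
From 288288288~^282828, 2 further steps: 288288288~^282828 → 288288288288~^28282828 → (answer).

288288288288288~^2828282828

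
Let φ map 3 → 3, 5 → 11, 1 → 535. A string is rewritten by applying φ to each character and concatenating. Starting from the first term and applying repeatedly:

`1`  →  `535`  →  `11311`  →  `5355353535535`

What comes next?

Replace each of the 13 characters of 5355353535535 in place — 11 3 11 11 3 11 3 11 3 11 11 3 11 — and concatenate.

113111131131131111311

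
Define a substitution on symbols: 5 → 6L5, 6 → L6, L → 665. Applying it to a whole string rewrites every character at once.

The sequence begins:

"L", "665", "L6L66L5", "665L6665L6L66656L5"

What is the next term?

Replace each of the 18 characters of 665L6665L6L66656L5 in place — L6 L6 6L5 665 L6 L6 L6 6L5 665 L6 665 L6 L6 L6 6L5 L6 665 6L5 — and concatenate.

L6L66L5665L6L6L66L5665L6665L6L6L66L5L66656L5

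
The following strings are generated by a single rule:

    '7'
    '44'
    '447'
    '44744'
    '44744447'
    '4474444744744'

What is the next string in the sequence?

447444474474444744447

From term 3 onward, concatenate the last term with the second-to-last: 44·7 = 447, 447·44 = 44744, …
The next term joins 4474444744744 and 44744447.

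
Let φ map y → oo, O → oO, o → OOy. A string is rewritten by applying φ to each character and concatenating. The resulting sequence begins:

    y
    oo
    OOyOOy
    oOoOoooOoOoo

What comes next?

Expanding oOoOoooOoOoo: o→OOy, O→oO, o→OOy, O→oO, o→OOy, o→OOy, o→OOy, O→oO, o→OOy, O→oO, o→OOy, o→OOy. Concatenated: OOy oO OOy oO OOy OOy OOy oO OOy oO OOy OOy.

OOyoOOOyoOOOyOOyOOyoOOOyoOOOyOOy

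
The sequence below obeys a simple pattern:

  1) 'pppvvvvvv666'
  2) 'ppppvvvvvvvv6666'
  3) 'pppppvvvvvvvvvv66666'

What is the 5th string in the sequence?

pppppppvvvvvvvvvvvvvv6666666

Reading off run lengths: p runs 3, 4, 5; v runs 6, 8, 10; 6 runs 3, 4, 5 — each is linear in n, where the shown terms are n = 3, 4, 5.
At n = 7 the blocks have lengths 7, 14, 7.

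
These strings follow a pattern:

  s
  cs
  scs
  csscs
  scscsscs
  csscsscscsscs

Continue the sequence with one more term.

From term 3 onward, concatenate the second-to-last term with the last: s·cs = scs, cs·scs = csscs, …
Continuing: scscsscs · csscsscscsscs gives term 7.

scscsscscsscsscscsscs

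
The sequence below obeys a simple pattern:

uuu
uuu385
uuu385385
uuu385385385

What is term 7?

uuu385385385385385385

The strings grow by a fixed suffix 385 each time.
From uuu385385385, 3 further steps: uuu385385385 → uuu385385385385 → uuu385385385385385 → (answer).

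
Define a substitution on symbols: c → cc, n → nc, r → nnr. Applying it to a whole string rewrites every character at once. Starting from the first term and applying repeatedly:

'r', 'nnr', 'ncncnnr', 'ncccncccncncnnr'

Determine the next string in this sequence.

ncccccccncccccccncccncccncncnnr

φ(ncccncccncncnnr) expands symbol-by-symbol to nc cc cc cc nc cc cc cc nc cc nc cc nc nc nnr; joining the 15 pieces gives the next term.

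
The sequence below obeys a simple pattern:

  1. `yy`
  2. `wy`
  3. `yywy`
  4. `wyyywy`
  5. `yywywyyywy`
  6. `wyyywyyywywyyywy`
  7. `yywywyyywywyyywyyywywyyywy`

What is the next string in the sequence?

From term 3 onward, concatenate the second-to-last term with the last: yy·wy = yywy, wy·yywy = wyyywy, …
The next term joins wyyywyyywywyyywy and yywywyyywywyyywyyywywyyywy.

wyyywyyywywyyywyyywywyyywywyyywyyywywyyywy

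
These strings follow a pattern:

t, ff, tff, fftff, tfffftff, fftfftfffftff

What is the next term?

This is a Fibonacci-style word recurrence s(k) = s(k−2)·s(k−1): e.g. t·ff = tff.
So term 7 is tfffftff·fftfftfffftff.

tfffftfffftfftfffftff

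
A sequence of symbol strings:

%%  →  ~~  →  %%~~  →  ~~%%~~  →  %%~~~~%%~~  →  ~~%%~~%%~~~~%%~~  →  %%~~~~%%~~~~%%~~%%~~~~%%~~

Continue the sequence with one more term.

~~%%~~%%~~~~%%~~%%~~~~%%~~~~%%~~%%~~~~%%~~

This is a Fibonacci-style word recurrence s(k) = s(k−2)·s(k−1): e.g. %%·~~ = %%~~.
Continuing: ~~%%~~%%~~~~%%~~ · %%~~~~%%~~~~%%~~%%~~~~%%~~ gives term 8.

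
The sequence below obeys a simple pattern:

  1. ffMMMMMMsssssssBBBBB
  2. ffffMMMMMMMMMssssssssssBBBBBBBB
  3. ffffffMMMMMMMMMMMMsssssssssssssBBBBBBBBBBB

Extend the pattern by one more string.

Reading off run lengths: f runs 2, 4, 6; M runs 6, 9, 12; s runs 7, 10, 13; B runs 5, 8, 11 — each is linear in n, where the shown terms are n = 2, 3, 4.
For the next term, n = 5, so the run lengths are 8, 15, 16, 14.

ffffffffMMMMMMMMMMMMMMMssssssssssssssssBBBBBBBBBBBBBB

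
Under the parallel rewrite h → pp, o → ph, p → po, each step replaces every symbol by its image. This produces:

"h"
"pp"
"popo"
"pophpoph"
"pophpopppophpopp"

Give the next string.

Rewriting the 16 symbols of pophpopppophpopp one by one yields po ph po pp po ph po po po ph po pp po ph po po; concatenated:

pophpopppophpopopophpopppophpopo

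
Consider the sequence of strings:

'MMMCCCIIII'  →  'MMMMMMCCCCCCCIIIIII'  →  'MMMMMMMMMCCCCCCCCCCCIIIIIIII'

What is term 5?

Each string has the form M^{3n} C^{4n-1} I^{2n+2} (n = 1, 2, …).
For term 5, n = 5, so the run lengths are 15, 19, 12.

MMMMMMMMMMMMMMMCCCCCCCCCCCCCCCCCCCIIIIIIIIIIII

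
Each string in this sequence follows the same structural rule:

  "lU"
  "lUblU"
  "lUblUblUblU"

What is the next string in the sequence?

Every step duplicates the string with 'b' between the halves.
So the next term is two copies of lUblUblUblU with 'b' between the halves.

lUblUblUblUblUblUblUblU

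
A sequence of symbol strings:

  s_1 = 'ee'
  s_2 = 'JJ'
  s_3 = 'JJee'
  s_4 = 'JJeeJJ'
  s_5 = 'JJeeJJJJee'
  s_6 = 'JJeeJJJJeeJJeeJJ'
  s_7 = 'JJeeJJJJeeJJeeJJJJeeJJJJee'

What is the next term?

JJeeJJJJeeJJeeJJJJeeJJJJeeJJeeJJJJeeJJeeJJ

Each term (from the third on) is the previous term followed by the one before it: term 3 = JJ·ee = JJee.
So term 8 is JJeeJJJJeeJJeeJJJJeeJJJJee·JJeeJJJJeeJJeeJJ.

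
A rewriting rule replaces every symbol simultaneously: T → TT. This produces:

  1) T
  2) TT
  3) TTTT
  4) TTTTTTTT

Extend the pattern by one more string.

Expanding TTTTTTTT: T→TT, T→TT, T→TT, T→TT, T→TT, T→TT, T→TT, T→TT. Concatenated: TT TT TT TT TT TT TT TT.

TTTTTTTTTTTTTTTT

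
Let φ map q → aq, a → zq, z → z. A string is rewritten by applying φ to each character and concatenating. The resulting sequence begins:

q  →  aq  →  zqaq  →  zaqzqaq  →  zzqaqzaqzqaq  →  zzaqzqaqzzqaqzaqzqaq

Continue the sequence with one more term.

zzzqaqzaqzqaqzzaqzqaqzzqaqzaqzqaq

φ(zzaqzqaqzzqaqzaqzqaq) expands symbol-by-symbol to z z zq aq z aq zq aq z z aq zq aq z zq aq z aq zq aq; joining the 20 pieces gives the next term.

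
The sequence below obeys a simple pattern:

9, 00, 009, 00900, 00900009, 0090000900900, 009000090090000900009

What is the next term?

This is a Fibonacci-style word recurrence s(k) = s(k−1)·s(k−2): e.g. 00·9 = 009.
The next term joins 009000090090000900009 and 0090000900900.

0090000900900009000090090000900900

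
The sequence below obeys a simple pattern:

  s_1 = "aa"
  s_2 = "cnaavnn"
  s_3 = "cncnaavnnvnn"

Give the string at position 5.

s(k+1) = cn·s(k)·vnn, so each term gains cn as a prefix and vnn as a suffix.
From cncnaavnnvnn, 2 further steps: cncnaavnnvnn → cncncnaavnnvnnvnn → (answer).

cncncncnaavnnvnnvnnvnn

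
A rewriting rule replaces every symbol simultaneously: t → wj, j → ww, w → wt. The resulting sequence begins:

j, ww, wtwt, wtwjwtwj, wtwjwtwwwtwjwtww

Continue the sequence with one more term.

wtwjwtwwwtwjwtwtwtwjwtwwwtwjwtwt

Replace each of the 16 characters of wtwjwtwwwtwjwtww in place — wt wj wt ww wt wj wt wt wt wj wt ww wt wj wt wt — and concatenate.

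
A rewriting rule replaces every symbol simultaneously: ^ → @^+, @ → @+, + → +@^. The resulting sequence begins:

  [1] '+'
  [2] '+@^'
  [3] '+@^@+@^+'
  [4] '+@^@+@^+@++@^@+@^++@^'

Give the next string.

φ(+@^@+@^+@++@^@+@^++@^) expands symbol-by-symbol to +@^ @+ @^+ @+ +@^ @+ @^+ +@^ @+ +@^ +@^ @+ @^+ @+ +@^ @+ @^+ +@^ +@^ @+ @^+; joining the 21 pieces gives the next term.

+@^@+@^+@++@^@+@^++@^@++@^+@^@+@^+@++@^@+@^++@^+@^@+@^+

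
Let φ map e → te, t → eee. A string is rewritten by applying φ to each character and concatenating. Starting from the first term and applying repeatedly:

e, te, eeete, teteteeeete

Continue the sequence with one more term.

Rewriting each symbol of teteteeeete: t→eee, e→te, t→eee, e→te, t→eee, e→te, e→te, e→te, e→te, t→eee, e→te, which concatenates to eee te eee te eee te te te te eee te.

eeeteeeeteeeeteteteteeeete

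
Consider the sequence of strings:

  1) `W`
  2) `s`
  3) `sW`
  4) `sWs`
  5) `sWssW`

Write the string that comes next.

Each term (from the third on) is the previous term followed by the one before it: term 3 = s·W = sW.
The next term joins sWssW and sWs.

sWssWsWs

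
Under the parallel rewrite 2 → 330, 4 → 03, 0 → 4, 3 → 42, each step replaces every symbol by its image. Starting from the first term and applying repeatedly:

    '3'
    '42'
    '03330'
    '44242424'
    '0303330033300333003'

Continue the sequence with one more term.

442442424244424242444242424442

Replace each of the 19 characters of 0303330033300333003 in place — 4 42 4 42 42 42 4 4 42 42 42 4 4 42 42 42 4 4 42 — and concatenate.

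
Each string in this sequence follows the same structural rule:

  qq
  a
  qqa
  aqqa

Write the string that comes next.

From term 3 onward, concatenate the second-to-last term with the last: qq·a = qqa, a·qqa = aqqa, …
The next term joins qqa and aqqa.

qqaaqqa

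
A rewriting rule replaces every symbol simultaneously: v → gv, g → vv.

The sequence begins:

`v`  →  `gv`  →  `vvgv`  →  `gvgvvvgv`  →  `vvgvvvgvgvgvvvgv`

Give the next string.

gvgvvvgvgvgvvvgvvvgvvvgvgvgvvvgv

Replace each of the 16 characters of vvgvvvgvgvgvvvgv in place — gv gv vv gv gv gv vv gv vv gv vv gv gv gv vv gv — and concatenate.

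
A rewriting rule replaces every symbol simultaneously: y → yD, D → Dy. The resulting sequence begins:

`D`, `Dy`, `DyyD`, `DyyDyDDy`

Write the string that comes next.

DyyDyDDyyDDyDyyD

Expanding DyyDyDDy: D→Dy, y→yD, y→yD, D→Dy, y→yD, D→Dy, D→Dy, y→yD. Concatenated: Dy yD yD Dy yD Dy Dy yD.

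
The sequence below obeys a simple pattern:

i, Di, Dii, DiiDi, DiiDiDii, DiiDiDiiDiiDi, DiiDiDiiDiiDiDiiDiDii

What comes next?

DiiDiDiiDiiDiDiiDiDiiDiiDiDiiDiiDi

This is a Fibonacci-style word recurrence s(k) = s(k−1)·s(k−2): e.g. Di·i = Dii.
The next term joins DiiDiDiiDiiDiDiiDiDii and DiiDiDiiDiiDi.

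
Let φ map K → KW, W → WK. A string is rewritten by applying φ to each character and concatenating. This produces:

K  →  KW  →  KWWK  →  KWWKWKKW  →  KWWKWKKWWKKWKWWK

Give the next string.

Rewriting the 16 symbols of KWWKWKKWWKKWKWWK one by one yields KW WK WK KW WK KW KW WK WK KW KW WK KW WK WK KW; concatenated:

KWWKWKKWWKKWKWWKWKKWKWWKKWWKWKKW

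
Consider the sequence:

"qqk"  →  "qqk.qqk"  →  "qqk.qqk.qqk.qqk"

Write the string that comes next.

Each string is two copies of the previous one joined by '.'.
Doubling qqk.qqk.qqk.qqk with '.' between the halves:

qqk.qqk.qqk.qqk.qqk.qqk.qqk.qqk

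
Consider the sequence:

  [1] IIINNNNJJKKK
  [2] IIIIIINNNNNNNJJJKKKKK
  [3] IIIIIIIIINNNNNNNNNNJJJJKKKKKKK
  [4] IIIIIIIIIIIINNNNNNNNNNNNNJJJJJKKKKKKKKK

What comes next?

Term n consists of 3n I's, followed by 3n+1 N's, followed by n+1 J's, followed by 2n+1 K's (n = 1, 2, …).
Setting n = 5 gives 15, 16, 6, 11 characters in each block.

IIIIIIIIIIIIIIINNNNNNNNNNNNNNNNJJJJJJKKKKKKKKKKK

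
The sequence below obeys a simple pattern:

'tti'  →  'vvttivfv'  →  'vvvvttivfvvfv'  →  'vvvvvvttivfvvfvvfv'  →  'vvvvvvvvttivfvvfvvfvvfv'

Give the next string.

Each term wraps the previous one in vv on the left and vfv on the right.
Applying this once more to vvvvvvvvttivfvvfvvfvvfv:

vvvvvvvvvvttivfvvfvvfvvfvvfv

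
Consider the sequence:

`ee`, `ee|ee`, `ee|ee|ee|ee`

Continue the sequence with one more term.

Each string is two copies of the previous one joined by '|'.
One more doubling of ee|ee|ee|ee gives the answer.

ee|ee|ee|ee|ee|ee|ee|ee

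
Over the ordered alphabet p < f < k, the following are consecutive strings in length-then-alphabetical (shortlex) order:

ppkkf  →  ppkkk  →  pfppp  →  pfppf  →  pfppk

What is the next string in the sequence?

pfpfp

Treat pfppk as a base-3 numeral over the given alphabet and add one, carrying through any trailing k's.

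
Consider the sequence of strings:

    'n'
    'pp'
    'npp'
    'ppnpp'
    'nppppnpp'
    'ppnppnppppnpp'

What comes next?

nppppnppppnppnppppnpp

Each term (from the third on) is the two preceding terms concatenated in order: term 3 = n·pp = npp.
So term 7 is nppppnpp·ppnppnppppnpp.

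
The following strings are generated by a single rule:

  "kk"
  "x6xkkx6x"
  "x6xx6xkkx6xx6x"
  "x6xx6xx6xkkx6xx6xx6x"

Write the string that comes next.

s(k+1) = x6x·s(k)·x6x, so each term gains x6x as a prefix and x6x as a suffix.
One more step from x6xx6xx6xkkx6xx6xx6x gives the answer.

x6xx6xx6xx6xkkx6xx6xx6xx6x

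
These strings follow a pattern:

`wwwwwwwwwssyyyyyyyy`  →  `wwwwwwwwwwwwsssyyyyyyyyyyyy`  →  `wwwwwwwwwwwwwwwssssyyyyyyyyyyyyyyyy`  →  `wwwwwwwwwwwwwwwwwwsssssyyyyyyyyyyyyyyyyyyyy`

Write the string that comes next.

wwwwwwwwwwwwwwwwwwwwwssssssyyyyyyyyyyyyyyyyyyyyyyyy

Reading off run lengths: w runs 9, 12, 15, 18; s runs 2, 3, 4, 5; y runs 8, 12, 16, 20 — each is linear in n, where the shown terms are n = 2, 3, 4, 5.
Setting n = 6 gives 21, 6, 24 characters in each block.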